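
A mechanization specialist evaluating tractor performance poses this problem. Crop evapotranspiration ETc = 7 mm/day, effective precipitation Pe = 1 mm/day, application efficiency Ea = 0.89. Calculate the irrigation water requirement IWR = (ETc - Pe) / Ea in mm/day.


IWR = (ETc - Pe) / Ea
    = (7 - 1) / 0.89
    = 6 / 0.89
    = 6.74 mm/day


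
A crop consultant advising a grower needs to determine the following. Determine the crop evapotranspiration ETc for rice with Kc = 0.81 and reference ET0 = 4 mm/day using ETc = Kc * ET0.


ETc = Kc * ET0
    = 0.81 * 4
    = 3.24 mm/day


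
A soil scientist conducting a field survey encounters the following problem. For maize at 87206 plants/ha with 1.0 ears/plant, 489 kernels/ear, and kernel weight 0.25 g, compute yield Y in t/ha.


Y = density * ears * kernels * kw
  = 87206 * 1.0 * 489 * 0.25 g/ha
  = 10660933.50 g/ha
  = 10660.93 kg/ha = 10.66 t/ha


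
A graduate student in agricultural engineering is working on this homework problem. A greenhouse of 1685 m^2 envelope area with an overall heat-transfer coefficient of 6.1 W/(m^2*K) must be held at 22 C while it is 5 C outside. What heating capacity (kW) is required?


dT = 22 - (5) = 17 K
Q = U * A * dT
  = 6.1 * 1685 * 17
  = 174734.50 W = 174.73 kW


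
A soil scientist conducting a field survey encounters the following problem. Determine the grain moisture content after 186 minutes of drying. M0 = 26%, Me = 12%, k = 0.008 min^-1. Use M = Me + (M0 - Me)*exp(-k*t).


M = Me + (M0 - Me) * e^(-k*t)
  = 12 + (26 - 12) * e^(-0.008*186)
  = 12 + 14 * e^(-1.488)
  = 12 + 14 * 0.22582
  = 12 + 3.1615
  = 15.16%


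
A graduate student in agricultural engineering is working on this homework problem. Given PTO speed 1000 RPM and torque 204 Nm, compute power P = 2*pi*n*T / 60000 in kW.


P = 2*pi*n*T / 60000
  = 2*pi * 1000 * 204 / 60000
  = 1281769.80 / 60000
  = 21.36 kW


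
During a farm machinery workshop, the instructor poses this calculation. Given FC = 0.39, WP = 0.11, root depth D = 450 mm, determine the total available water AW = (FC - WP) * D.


AW = (FC - WP) * D
   = (0.39 - 0.11) * 450
   = 0.28 * 450
   = 126 mm


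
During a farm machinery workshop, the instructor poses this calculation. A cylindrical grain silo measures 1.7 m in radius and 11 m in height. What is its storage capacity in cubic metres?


V = pi * r^2 * h
  = pi * 1.7^2 * 11
  = pi * 2.89 * 11
  = 99.87 m^3


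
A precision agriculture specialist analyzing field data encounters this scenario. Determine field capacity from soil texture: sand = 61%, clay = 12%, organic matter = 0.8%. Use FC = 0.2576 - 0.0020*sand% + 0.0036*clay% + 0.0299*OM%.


FC = 0.2576 - 0.0020*61 + 0.0036*12 + 0.0299*0.8
   = 0.2576 - 0.1220 + 0.0432 + 0.0239
   = 0.2027


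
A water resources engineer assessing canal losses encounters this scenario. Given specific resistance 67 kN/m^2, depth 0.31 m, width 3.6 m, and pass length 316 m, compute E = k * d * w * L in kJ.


E = k * d * w * L
  = 67 * 0.31 * 3.6 * 316
  = 23627.95 kJ


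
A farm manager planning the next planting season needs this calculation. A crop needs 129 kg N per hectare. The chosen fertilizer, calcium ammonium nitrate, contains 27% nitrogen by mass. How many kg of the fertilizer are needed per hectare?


Rate = N_required / (N_content / 100)
     = 129 / (27 / 100)
     = 129 / 0.27
     = 477.78 kg/ha


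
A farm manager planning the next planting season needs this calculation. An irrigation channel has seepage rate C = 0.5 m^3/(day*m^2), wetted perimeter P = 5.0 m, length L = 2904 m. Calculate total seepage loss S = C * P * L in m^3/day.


S = C * P * L
  = 0.5 * 5.0 * 2904
  = 7260 m^3/day


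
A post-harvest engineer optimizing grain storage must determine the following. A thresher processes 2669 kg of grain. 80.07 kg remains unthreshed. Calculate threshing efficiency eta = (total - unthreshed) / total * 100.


eta = (total - unthreshed) / total * 100
    = (2669 - 80.07) / 2669 * 100
    = 2588.93 / 2669 * 100
    = 97%


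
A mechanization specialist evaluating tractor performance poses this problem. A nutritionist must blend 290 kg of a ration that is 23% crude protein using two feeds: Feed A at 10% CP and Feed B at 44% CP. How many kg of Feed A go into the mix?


parts_A = CP_b - target = 44 - 23 = 21
parts_B = target - CP_a = 23 - 10 = 13
total_parts = 21 + 13 = 34
Feed A = 290 * 21 / 34 = 179.12 kg
Feed B = 290 * 13 / 34 = 110.88 kg

179.12 kg


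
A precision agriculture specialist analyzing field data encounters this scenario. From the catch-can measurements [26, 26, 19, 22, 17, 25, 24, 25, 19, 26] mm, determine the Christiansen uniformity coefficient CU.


xbar = 229 / 10 = 22.900
sum|xi - xbar| = 29.200
CU = 100 * (1 - 29.200 / (10 * 22.900))
   = 100 * (1 - 0.1275)
   = 87.25%


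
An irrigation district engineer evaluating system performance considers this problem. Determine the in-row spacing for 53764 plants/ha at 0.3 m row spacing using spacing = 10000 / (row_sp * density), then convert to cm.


spacing = 10000 / (row_sp * density)
        = 10000 / (0.3 * 53764)
        = 10000 / 16129.20
        = 0.61999 m = 62.00 cm


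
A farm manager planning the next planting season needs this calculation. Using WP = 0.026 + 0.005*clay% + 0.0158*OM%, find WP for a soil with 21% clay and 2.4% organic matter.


WP = 0.026 + 0.005*21 + 0.0158*2.4
   = 0.026 + 0.1050 + 0.0379
   = 0.1689


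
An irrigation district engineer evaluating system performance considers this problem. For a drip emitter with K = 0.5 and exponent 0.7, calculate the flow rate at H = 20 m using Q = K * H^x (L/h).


Q = K * H^x
  = 0.5 * 20^0.7
  = 0.5 * 8.1418
  = 4.07 L/h


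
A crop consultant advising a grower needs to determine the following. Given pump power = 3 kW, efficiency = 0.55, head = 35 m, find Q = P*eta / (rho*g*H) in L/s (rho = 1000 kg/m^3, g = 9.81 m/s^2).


Q = (P * 1000 * eta) / (rho * g * H)
  = (3 * 1000 * 0.55) / (1000 * 9.81 * 35)
  = 1650 / 343350
  = 0.00481 m^3/s = 4.81 L/s


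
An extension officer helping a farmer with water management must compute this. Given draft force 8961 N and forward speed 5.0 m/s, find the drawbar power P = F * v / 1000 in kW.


P = F * v / 1000
  = 8961 * 5.0 / 1000
  = 44805 / 1000
  = 44.81 kW


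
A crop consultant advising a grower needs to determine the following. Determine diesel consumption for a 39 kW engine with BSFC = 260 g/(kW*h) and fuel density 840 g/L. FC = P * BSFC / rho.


FC = P * BSFC / rho_fuel
   = 39 * 260 / 840
   = 10140 / 840
   = 12.07 L/h


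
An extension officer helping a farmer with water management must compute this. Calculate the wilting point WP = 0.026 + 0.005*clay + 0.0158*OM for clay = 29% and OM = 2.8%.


WP = 0.026 + 0.005*29 + 0.0158*2.8
   = 0.026 + 0.1450 + 0.0442
   = 0.2152


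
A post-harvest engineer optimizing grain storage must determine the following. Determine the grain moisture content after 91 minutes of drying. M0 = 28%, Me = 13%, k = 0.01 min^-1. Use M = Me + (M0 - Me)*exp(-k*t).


M = Me + (M0 - Me) * e^(-k*t)
  = 13 + (28 - 13) * e^(-0.01*91)
  = 13 + 15 * e^(-0.910)
  = 13 + 15 * 0.40252
  = 13 + 6.0379
  = 19.04%


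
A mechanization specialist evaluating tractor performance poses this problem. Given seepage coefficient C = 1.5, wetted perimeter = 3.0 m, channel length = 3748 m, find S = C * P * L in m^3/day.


S = C * P * L
  = 1.5 * 3.0 * 3748
  = 16866 m^3/day


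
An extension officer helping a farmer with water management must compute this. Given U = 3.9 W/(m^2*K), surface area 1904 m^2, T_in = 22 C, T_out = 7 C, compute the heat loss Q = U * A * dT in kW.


dT = 22 - (7) = 15 K
Q = U * A * dT
  = 3.9 * 1904 * 15
  = 111384 W = 111.38 kW


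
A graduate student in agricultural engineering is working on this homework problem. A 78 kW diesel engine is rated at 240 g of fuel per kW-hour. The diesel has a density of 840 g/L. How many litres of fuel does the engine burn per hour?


FC = P * BSFC / rho_fuel
   = 78 * 240 / 840
   = 18720 / 840
   = 22.29 L/h


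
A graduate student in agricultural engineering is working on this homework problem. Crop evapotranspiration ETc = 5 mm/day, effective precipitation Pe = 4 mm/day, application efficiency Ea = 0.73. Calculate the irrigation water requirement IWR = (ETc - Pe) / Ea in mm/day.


IWR = (ETc - Pe) / Ea
    = (5 - 4) / 0.73
    = 1 / 0.73
    = 1.37 mm/day


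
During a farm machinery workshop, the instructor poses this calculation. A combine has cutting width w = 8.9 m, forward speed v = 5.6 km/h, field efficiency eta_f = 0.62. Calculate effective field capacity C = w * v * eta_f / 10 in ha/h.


C = w * v * eta_f / 10
  = 8.9 * 5.6 * 0.62 / 10
  = 30.90 / 10
  = 3.09 ha/h


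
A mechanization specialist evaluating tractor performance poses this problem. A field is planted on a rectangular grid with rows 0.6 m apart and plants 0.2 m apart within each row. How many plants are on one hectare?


D = 10000 / (row_sp * plant_sp)
  = 10000 / (0.6 * 0.2)
  = 10000 / 0.1200
  = 83333.33 plants/ha


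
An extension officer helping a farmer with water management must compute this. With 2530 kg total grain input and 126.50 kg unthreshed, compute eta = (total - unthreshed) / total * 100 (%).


eta = (total - unthreshed) / total * 100
    = (2530 - 126.50) / 2530 * 100
    = 2403.50 / 2530 * 100
    = 95%


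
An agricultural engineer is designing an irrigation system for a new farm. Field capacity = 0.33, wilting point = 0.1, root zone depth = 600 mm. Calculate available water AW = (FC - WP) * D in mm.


AW = (FC - WP) * D
   = (0.33 - 0.1) * 600
   = 0.23 * 600
   = 138 mm


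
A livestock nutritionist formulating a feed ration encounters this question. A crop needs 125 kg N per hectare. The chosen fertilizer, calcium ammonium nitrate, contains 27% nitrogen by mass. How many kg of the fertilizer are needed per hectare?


Rate = N_required / (N_content / 100)
     = 125 / (27 / 100)
     = 125 / 0.27
     = 462.96 kg/ha


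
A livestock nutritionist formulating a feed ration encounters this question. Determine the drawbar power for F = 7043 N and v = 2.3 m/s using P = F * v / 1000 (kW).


P = F * v / 1000
  = 7043 * 2.3 / 1000
  = 16198.90 / 1000
  = 16.20 kW


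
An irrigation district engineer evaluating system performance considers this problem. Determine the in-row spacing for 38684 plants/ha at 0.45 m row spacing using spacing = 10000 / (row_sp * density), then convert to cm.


spacing = 10000 / (row_sp * density)
        = 10000 / (0.45 * 38684)
        = 10000 / 17407.80
        = 0.57446 m = 57.45 cm


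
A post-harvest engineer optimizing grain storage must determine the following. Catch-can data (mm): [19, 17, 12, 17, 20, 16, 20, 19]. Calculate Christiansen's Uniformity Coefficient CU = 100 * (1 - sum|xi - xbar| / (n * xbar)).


xbar = 140 / 8 = 17.500
sum|xi - xbar| = 16
CU = 100 * (1 - 16 / (8 * 17.500))
   = 100 * (1 - 0.1143)
   = 88.57%


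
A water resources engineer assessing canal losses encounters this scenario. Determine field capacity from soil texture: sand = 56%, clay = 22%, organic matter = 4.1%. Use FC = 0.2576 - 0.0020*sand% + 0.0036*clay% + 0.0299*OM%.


FC = 0.2576 - 0.0020*56 + 0.0036*22 + 0.0299*4.1
   = 0.2576 - 0.1120 + 0.0792 + 0.1226
   = 0.3474


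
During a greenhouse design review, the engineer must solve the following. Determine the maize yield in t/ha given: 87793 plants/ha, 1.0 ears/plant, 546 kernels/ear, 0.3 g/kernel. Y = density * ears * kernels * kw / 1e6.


Y = density * ears * kernels * kw
  = 87793 * 1.0 * 546 * 0.3 g/ha
  = 14380493.40 g/ha
  = 14380.49 kg/ha = 14.38 t/ha


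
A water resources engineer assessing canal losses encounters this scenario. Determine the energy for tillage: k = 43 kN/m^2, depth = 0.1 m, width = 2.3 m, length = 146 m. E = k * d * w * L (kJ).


E = k * d * w * L
  = 43 * 0.1 * 2.3 * 146
  = 1443.94 kJ


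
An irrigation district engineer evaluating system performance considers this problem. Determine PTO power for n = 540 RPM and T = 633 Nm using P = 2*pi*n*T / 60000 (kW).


P = 2*pi*n*T / 60000
  = 2*pi * 540 * 633 / 60000
  = 2147718.40 / 60000
  = 35.80 kW


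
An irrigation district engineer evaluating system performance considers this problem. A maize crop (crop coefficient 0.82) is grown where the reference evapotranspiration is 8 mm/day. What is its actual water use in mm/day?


ETc = Kc * ET0
    = 0.82 * 8
    = 6.56 mm/day


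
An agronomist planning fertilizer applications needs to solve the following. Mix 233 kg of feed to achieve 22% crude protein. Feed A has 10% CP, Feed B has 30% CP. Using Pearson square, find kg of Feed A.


parts_A = CP_b - target = 30 - 22 = 8
parts_B = target - CP_a = 22 - 10 = 12
total_parts = 8 + 12 = 20
Feed A = 233 * 8 / 20 = 93.20 kg
Feed B = 233 * 12 / 20 = 139.80 kg

93.20 kg


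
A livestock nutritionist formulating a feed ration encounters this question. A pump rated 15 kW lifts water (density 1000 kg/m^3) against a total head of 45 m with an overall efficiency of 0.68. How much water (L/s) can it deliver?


Q = (P * 1000 * eta) / (rho * g * H)
  = (15 * 1000 * 0.68) / (1000 * 9.81 * 45)
  = 10200 / 441450
  = 0.02311 m^3/s = 23.11 L/s


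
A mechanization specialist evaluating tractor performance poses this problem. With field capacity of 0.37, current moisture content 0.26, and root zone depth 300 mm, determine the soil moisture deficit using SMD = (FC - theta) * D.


SMD = (FC - theta) * D
    = (0.37 - 0.26) * 300
    = 0.110 * 300
    = 33 mm


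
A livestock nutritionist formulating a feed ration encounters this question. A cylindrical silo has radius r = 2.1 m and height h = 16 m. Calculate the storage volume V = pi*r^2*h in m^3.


V = pi * r^2 * h
  = pi * 2.1^2 * 16
  = pi * 4.41 * 16
  = 221.67 m^3


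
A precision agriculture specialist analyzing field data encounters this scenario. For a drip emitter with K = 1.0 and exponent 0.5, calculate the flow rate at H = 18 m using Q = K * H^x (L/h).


Q = K * H^x
  = 1.0 * 18^0.5
  = 1.0 * 4.2426
  = 4.24 L/h


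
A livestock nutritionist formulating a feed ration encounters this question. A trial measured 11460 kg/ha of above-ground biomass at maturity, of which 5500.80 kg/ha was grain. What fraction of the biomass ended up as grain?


HI = grain_yield / biomass
   = 5500.80 / 11460
   = 0.48


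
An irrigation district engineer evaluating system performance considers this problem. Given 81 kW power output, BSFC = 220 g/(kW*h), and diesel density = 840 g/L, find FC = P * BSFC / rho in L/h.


FC = P * BSFC / rho_fuel
   = 81 * 220 / 840
   = 17820 / 840
   = 21.21 L/h


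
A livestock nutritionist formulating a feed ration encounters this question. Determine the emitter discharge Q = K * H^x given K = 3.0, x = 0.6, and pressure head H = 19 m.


Q = K * H^x
  = 3.0 * 19^0.6
  = 3.0 * 5.8513
  = 17.55 L/h


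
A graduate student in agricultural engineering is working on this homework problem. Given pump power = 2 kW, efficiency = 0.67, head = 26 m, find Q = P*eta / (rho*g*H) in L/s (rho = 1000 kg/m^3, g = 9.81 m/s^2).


Q = (P * 1000 * eta) / (rho * g * H)
  = (2 * 1000 * 0.67) / (1000 * 9.81 * 26)
  = 1340 / 255060
  = 0.00525 m^3/s = 5.25 L/s


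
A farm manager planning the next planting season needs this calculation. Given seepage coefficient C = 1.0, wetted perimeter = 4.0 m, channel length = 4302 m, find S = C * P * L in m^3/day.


S = C * P * L
  = 1.0 * 4.0 * 4302
  = 17208 m^3/day


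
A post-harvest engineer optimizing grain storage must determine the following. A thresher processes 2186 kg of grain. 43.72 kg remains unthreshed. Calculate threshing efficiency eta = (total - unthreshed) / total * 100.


eta = (total - unthreshed) / total * 100
    = (2186 - 43.72) / 2186 * 100
    = 2142.28 / 2186 * 100
    = 98%


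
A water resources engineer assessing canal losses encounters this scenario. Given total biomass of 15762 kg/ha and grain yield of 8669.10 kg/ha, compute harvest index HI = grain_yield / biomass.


HI = grain_yield / biomass
   = 8669.10 / 15762
   = 0.55


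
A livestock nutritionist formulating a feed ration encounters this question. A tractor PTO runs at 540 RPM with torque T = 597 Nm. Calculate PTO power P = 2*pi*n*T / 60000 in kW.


P = 2*pi*n*T / 60000
  = 2*pi * 540 * 597 / 60000
  = 2025573.28 / 60000
  = 33.76 kW


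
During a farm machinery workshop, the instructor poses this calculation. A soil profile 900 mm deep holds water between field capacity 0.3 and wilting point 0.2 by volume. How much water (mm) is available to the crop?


AW = (FC - WP) * D
   = (0.3 - 0.2) * 900
   = 0.10 * 900
   = 90 mm


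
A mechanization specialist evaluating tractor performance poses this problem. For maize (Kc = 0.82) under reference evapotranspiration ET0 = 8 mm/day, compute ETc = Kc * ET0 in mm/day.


ETc = Kc * ET0
    = 0.82 * 8
    = 6.56 mm/day


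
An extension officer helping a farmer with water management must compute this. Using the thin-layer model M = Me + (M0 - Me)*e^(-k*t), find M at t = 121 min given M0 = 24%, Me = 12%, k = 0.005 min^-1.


M = Me + (M0 - Me) * e^(-k*t)
  = 12 + (24 - 12) * e^(-0.005*121)
  = 12 + 12 * e^(-0.605)
  = 12 + 12 * 0.54607
  = 12 + 6.5529
  = 18.55%


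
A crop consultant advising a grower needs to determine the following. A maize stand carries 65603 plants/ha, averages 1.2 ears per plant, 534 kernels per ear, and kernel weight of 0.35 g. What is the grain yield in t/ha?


Y = density * ears * kernels * kw
  = 65603 * 1.2 * 534 * 0.35 g/ha
  = 14713440.84 g/ha
  = 14713.44 kg/ha = 14.71 t/ha


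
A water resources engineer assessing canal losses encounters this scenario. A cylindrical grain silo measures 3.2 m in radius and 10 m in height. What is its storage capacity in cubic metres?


V = pi * r^2 * h
  = pi * 3.2^2 * 10
  = pi * 10.24 * 10
  = 321.70 m^3


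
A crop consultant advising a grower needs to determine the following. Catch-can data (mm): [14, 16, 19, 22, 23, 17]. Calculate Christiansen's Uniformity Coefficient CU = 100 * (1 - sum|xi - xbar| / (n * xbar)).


xbar = 111 / 6 = 18.500
sum|xi - xbar| = 17
CU = 100 * (1 - 17 / (6 * 18.500))
   = 100 * (1 - 0.1532)
   = 84.68%


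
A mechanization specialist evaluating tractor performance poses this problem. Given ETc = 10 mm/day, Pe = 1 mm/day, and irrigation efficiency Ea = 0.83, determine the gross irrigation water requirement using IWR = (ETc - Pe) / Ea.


IWR = (ETc - Pe) / Ea
    = (10 - 1) / 0.83
    = 9 / 0.83
    = 10.84 mm/day


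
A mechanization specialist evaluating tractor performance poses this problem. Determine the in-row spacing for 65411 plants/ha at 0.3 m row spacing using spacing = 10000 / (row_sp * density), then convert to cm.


spacing = 10000 / (row_sp * density)
        = 10000 / (0.3 * 65411)
        = 10000 / 19623.30
        = 0.50960 m = 50.96 cm


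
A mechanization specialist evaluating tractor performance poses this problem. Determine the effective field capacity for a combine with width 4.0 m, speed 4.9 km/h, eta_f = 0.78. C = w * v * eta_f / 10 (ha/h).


C = w * v * eta_f / 10
  = 4.0 * 4.9 * 0.78 / 10
  = 15.29 / 10
  = 1.53 ha/h


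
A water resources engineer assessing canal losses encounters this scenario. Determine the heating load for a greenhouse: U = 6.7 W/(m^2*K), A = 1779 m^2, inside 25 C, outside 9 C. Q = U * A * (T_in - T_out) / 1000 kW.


dT = 25 - (9) = 16 K
Q = U * A * dT
  = 6.7 * 1779 * 16
  = 190708.80 W = 190.71 kW


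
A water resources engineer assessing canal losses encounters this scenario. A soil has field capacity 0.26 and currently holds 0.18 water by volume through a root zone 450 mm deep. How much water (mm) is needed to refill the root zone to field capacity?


SMD = (FC - theta) * D
    = (0.26 - 0.18) * 450
    = 0.080 * 450
    = 36 mm


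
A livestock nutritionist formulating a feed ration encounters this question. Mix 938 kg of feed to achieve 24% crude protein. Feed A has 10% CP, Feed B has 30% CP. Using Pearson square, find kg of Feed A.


parts_A = CP_b - target = 30 - 24 = 6
parts_B = target - CP_a = 24 - 10 = 14
total_parts = 6 + 14 = 20
Feed A = 938 * 6 / 20 = 281.40 kg
Feed B = 938 * 14 / 20 = 656.60 kg

281.40 kg


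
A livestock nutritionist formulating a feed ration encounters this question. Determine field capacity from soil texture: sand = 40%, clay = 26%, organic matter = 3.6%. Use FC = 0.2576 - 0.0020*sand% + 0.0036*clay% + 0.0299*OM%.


FC = 0.2576 - 0.0020*40 + 0.0036*26 + 0.0299*3.6
   = 0.2576 - 0.0800 + 0.0936 + 0.1076
   = 0.3788


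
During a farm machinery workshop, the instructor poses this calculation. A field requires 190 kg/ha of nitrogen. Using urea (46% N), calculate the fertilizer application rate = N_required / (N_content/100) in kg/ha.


Rate = N_required / (N_content / 100)
     = 190 / (46 / 100)
     = 190 / 0.46
     = 413.04 kg/ha


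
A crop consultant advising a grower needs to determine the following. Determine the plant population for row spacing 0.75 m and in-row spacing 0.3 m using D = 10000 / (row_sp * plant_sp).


D = 10000 / (row_sp * plant_sp)
  = 10000 / (0.75 * 0.3)
  = 10000 / 0.2250
  = 44444.44 plants/ha


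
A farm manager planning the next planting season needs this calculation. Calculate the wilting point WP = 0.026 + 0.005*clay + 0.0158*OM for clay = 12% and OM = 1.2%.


WP = 0.026 + 0.005*12 + 0.0158*1.2
   = 0.026 + 0.0600 + 0.0190
   = 0.1050


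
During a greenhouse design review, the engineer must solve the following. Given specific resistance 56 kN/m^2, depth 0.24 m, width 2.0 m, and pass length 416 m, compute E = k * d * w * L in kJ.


E = k * d * w * L
  = 56 * 0.24 * 2.0 * 416
  = 11182.08 kJ


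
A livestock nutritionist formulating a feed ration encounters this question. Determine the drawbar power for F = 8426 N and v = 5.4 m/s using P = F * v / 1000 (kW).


P = F * v / 1000
  = 8426 * 5.4 / 1000
  = 45500.40 / 1000
  = 45.50 kW


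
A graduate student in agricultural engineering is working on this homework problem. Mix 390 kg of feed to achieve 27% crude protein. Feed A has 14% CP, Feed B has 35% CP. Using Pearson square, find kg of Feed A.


parts_A = CP_b - target = 35 - 27 = 8
parts_B = target - CP_a = 27 - 14 = 13
total_parts = 8 + 13 = 21
Feed A = 390 * 8 / 21 = 148.57 kg
Feed B = 390 * 13 / 21 = 241.43 kg

148.57 kg


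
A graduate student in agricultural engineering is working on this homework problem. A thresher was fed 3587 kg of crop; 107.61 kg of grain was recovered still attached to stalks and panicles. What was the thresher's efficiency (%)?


eta = (total - unthreshed) / total * 100
    = (3587 - 107.61) / 3587 * 100
    = 3479.39 / 3587 * 100
    = 97%


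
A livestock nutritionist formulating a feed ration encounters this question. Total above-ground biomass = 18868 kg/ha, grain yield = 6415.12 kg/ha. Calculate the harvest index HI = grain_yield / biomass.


HI = grain_yield / biomass
   = 6415.12 / 18868
   = 0.34


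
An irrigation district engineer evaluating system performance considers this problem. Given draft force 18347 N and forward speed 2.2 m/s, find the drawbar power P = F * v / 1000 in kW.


P = F * v / 1000
  = 18347 * 2.2 / 1000
  = 40363.40 / 1000
  = 40.36 kW


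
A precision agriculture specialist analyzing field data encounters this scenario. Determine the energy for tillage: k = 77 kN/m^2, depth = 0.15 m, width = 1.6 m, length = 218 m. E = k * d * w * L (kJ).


E = k * d * w * L
  = 77 * 0.15 * 1.6 * 218
  = 4028.64 kJ


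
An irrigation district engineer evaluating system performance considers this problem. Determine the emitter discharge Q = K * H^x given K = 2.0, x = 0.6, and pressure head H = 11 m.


Q = K * H^x
  = 2.0 * 11^0.6
  = 2.0 * 4.2154
  = 8.43 L/h


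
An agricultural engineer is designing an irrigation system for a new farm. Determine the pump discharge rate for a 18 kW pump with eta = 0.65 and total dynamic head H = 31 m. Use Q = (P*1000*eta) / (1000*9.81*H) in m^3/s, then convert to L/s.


Q = (P * 1000 * eta) / (rho * g * H)
  = (18 * 1000 * 0.65) / (1000 * 9.81 * 31)
  = 11700 / 304110
  = 0.03847 m^3/s = 38.47 L/s


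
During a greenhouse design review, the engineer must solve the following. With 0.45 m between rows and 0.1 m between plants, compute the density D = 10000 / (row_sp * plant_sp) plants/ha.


D = 10000 / (row_sp * plant_sp)
  = 10000 / (0.45 * 0.1)
  = 10000 / 0.0450
  = 222222.22 plants/ha


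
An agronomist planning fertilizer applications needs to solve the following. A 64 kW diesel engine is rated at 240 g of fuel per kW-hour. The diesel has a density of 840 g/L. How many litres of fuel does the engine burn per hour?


FC = P * BSFC / rho_fuel
   = 64 * 240 / 840
   = 15360 / 840
   = 18.29 L/h


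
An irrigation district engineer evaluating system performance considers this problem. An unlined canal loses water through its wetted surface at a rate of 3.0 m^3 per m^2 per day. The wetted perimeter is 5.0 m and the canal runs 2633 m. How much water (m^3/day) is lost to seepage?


S = C * P * L
  = 3.0 * 5.0 * 2633
  = 39495 m^3/day


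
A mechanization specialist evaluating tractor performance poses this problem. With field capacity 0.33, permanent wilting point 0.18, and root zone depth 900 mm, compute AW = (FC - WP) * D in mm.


AW = (FC - WP) * D
   = (0.33 - 0.18) * 900
   = 0.15 * 900
   = 135 mm


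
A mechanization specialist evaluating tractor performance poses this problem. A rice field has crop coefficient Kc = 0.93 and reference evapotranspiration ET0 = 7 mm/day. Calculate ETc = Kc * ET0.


ETc = Kc * ET0
    = 0.93 * 7
    = 6.51 mm/day


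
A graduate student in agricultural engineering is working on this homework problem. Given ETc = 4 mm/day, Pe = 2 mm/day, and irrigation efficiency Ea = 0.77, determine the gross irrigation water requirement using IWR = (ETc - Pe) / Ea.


IWR = (ETc - Pe) / Ea
    = (4 - 2) / 0.77
    = 2 / 0.77
    = 2.60 mm/day


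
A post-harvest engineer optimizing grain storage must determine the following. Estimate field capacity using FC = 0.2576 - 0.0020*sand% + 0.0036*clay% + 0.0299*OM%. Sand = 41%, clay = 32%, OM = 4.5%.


FC = 0.2576 - 0.0020*41 + 0.0036*32 + 0.0299*4.5
   = 0.2576 - 0.0820 + 0.1152 + 0.1346
   = 0.4254


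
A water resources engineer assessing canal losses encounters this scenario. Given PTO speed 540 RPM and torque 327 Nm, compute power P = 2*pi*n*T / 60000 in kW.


P = 2*pi*n*T / 60000
  = 2*pi * 540 * 327 / 60000
  = 1109484.86 / 60000
  = 18.49 kW


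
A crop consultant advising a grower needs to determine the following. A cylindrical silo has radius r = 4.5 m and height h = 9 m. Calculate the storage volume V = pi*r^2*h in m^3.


V = pi * r^2 * h
  = pi * 4.5^2 * 9
  = pi * 20.25 * 9
  = 572.56 m^3


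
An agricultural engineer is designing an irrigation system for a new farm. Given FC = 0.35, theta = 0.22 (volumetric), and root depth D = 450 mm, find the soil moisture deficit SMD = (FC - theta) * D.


SMD = (FC - theta) * D
    = (0.35 - 0.22) * 450
    = 0.130 * 450
    = 58.50 mm


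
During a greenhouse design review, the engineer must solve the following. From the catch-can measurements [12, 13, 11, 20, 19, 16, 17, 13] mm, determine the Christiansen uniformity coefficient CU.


xbar = 121 / 8 = 15.125
sum|xi - xbar| = 23
CU = 100 * (1 - 23 / (8 * 15.125))
   = 100 * (1 - 0.1901)
   = 80.99%


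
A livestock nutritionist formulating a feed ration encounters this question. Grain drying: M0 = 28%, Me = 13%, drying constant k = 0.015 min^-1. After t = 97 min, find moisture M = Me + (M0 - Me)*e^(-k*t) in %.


M = Me + (M0 - Me) * e^(-k*t)
  = 13 + (28 - 13) * e^(-0.015*97)
  = 13 + 15 * e^(-1.455)
  = 13 + 15 * 0.23340
  = 13 + 3.5010
  = 16.50%


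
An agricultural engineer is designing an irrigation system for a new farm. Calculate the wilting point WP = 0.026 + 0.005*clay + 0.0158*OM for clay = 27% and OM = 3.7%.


WP = 0.026 + 0.005*27 + 0.0158*3.7
   = 0.026 + 0.1350 + 0.0585
   = 0.2195


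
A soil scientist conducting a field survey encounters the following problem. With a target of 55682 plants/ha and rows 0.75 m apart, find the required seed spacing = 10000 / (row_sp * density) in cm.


spacing = 10000 / (row_sp * density)
        = 10000 / (0.75 * 55682)
        = 10000 / 41761.50
        = 0.23946 m = 23.95 cm


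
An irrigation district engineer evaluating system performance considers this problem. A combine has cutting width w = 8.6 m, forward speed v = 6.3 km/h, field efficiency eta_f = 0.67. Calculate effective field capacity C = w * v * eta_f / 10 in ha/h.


C = w * v * eta_f / 10
  = 8.6 * 6.3 * 0.67 / 10
  = 36.30 / 10
  = 3.63 ha/h


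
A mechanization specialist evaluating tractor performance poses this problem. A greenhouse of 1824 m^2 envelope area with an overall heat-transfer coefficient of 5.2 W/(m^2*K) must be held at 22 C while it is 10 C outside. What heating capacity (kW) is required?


dT = 22 - (10) = 12 K
Q = U * A * dT
  = 5.2 * 1824 * 12
  = 113817.60 W = 113.82 kW


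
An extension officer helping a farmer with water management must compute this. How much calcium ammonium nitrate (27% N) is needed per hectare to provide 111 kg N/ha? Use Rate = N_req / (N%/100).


Rate = N_required / (N_content / 100)
     = 111 / (27 / 100)
     = 111 / 0.27
     = 411.11 kg/ha


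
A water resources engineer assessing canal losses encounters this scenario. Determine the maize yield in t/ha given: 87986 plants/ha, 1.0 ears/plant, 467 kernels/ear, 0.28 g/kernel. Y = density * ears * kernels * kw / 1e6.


Y = density * ears * kernels * kw
  = 87986 * 1.0 * 467 * 0.28 g/ha
  = 11505049.36 g/ha
  = 11505.05 kg/ha = 11.51 t/ha


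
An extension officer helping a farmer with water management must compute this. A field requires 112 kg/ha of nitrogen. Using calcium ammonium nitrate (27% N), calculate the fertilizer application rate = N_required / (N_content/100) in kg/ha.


Rate = N_required / (N_content / 100)
     = 112 / (27 / 100)
     = 112 / 0.27
     = 414.81 kg/ha


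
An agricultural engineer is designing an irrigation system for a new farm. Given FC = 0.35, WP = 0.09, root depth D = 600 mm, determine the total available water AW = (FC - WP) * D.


AW = (FC - WP) * D
   = (0.35 - 0.09) * 600
   = 0.26 * 600
   = 156 mm


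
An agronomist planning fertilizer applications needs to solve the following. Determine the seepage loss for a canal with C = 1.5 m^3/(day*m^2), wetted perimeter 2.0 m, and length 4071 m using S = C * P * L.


S = C * P * L
  = 1.5 * 2.0 * 4071
  = 12213 m^3/day


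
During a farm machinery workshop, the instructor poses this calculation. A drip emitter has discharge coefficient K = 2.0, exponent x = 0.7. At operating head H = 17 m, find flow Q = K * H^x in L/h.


Q = K * H^x
  = 2.0 * 17^0.7
  = 2.0 * 7.2663
  = 14.53 L/h


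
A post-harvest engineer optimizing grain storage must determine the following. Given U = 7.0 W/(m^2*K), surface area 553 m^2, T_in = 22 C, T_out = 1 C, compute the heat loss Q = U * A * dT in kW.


dT = 22 - (1) = 21 K
Q = U * A * dT
  = 7.0 * 553 * 21
  = 81291 W = 81.29 kW


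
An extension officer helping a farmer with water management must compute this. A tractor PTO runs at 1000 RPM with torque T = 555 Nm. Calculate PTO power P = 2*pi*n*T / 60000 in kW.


P = 2*pi*n*T / 60000
  = 2*pi * 1000 * 555 / 60000
  = 3487167.85 / 60000
  = 58.12 kW


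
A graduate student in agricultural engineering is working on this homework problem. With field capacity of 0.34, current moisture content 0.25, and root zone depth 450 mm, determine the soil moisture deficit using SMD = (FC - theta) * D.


SMD = (FC - theta) * D
    = (0.34 - 0.25) * 450
    = 0.090 * 450
    = 40.50 mm


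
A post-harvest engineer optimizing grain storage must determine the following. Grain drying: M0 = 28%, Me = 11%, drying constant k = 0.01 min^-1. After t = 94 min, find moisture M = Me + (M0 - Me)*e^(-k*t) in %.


M = Me + (M0 - Me) * e^(-k*t)
  = 11 + (28 - 11) * e^(-0.01*94)
  = 11 + 17 * e^(-0.940)
  = 11 + 17 * 0.39063
  = 11 + 6.6407
  = 17.64%


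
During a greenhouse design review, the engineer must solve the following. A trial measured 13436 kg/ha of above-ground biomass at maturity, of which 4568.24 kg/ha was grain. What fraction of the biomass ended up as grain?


HI = grain_yield / biomass
   = 4568.24 / 13436
   = 0.34


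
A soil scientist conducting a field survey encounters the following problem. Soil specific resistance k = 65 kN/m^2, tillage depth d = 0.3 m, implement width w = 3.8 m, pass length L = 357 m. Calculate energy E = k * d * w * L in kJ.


E = k * d * w * L
  = 65 * 0.3 * 3.8 * 357
  = 26453.70 kJ


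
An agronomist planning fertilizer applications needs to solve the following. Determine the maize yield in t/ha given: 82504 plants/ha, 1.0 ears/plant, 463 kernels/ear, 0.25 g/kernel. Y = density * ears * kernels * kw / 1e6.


Y = density * ears * kernels * kw
  = 82504 * 1.0 * 463 * 0.25 g/ha
  = 9549838 g/ha
  = 9549.84 kg/ha = 9.55 t/ha


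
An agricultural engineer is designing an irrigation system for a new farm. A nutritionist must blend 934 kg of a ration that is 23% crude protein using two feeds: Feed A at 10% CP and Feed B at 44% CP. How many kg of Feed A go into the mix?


parts_A = CP_b - target = 44 - 23 = 21
parts_B = target - CP_a = 23 - 10 = 13
total_parts = 21 + 13 = 34
Feed A = 934 * 21 / 34 = 576.88 kg
Feed B = 934 * 13 / 34 = 357.12 kg

576.88 kg


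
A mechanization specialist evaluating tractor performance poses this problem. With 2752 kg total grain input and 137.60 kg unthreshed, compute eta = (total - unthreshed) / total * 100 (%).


eta = (total - unthreshed) / total * 100
    = (2752 - 137.60) / 2752 * 100
    = 2614.40 / 2752 * 100
    = 95%


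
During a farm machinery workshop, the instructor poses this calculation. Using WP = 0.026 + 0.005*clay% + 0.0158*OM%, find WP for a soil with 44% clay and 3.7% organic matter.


WP = 0.026 + 0.005*44 + 0.0158*3.7
   = 0.026 + 0.2200 + 0.0585
   = 0.3045


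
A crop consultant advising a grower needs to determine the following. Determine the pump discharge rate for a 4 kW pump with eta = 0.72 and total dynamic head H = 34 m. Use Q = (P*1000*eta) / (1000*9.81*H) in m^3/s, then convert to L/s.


Q = (P * 1000 * eta) / (rho * g * H)
  = (4 * 1000 * 0.72) / (1000 * 9.81 * 34)
  = 2880 / 333540
  = 0.00863 m^3/s = 8.63 L/s


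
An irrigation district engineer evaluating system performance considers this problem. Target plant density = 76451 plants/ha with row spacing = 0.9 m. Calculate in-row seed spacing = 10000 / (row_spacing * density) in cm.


spacing = 10000 / (row_sp * density)
        = 10000 / (0.9 * 76451)
        = 10000 / 68805.90
        = 0.14534 m = 14.53 cm


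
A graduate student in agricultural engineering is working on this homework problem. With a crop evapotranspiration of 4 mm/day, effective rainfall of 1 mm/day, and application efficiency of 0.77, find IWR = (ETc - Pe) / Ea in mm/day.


IWR = (ETc - Pe) / Ea
    = (4 - 1) / 0.77
    = 3 / 0.77
    = 3.90 mm/day


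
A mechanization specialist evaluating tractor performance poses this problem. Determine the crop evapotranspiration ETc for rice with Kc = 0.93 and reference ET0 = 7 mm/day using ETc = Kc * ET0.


ETc = Kc * ET0
    = 0.93 * 7
    = 6.51 mm/day


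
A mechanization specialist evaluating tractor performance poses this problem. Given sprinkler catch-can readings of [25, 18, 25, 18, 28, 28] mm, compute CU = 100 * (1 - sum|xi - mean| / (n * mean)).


xbar = 142 / 6 = 23.667
sum|xi - xbar| = 22.667
CU = 100 * (1 - 22.667 / (6 * 23.667))
   = 100 * (1 - 0.1596)
   = 84.04%


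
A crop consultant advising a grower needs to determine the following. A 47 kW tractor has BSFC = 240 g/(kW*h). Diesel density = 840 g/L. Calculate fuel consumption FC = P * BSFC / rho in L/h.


FC = P * BSFC / rho_fuel
   = 47 * 240 / 840
   = 11280 / 840
   = 13.43 L/h


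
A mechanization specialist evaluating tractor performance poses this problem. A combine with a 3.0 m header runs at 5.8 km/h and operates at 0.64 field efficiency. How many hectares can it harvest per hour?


C = w * v * eta_f / 10
  = 3.0 * 5.8 * 0.64 / 10
  = 11.14 / 10
  = 1.11 ha/h


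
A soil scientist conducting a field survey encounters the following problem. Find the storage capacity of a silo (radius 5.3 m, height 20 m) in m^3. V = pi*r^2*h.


V = pi * r^2 * h
  = pi * 5.3^2 * 20
  = pi * 28.09 * 20
  = 1764.95 m^3


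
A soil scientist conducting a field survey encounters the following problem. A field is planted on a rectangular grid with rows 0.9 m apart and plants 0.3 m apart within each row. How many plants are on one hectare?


D = 10000 / (row_sp * plant_sp)
  = 10000 / (0.9 * 0.3)
  = 10000 / 0.2700
  = 37037.04 plants/ha


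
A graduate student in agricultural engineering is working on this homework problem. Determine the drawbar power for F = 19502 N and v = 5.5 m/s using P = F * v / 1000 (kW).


P = F * v / 1000
  = 19502 * 5.5 / 1000
  = 107261 / 1000
  = 107.26 kW


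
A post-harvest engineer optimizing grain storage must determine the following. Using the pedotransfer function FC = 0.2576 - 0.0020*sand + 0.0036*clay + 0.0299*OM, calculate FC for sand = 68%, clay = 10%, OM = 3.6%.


FC = 0.2576 - 0.0020*68 + 0.0036*10 + 0.0299*3.6
   = 0.2576 - 0.1360 + 0.0360 + 0.1076
   = 0.2652


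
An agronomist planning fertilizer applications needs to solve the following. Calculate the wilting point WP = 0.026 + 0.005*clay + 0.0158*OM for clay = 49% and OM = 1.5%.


WP = 0.026 + 0.005*49 + 0.0158*1.5
   = 0.026 + 0.2450 + 0.0237
   = 0.2947


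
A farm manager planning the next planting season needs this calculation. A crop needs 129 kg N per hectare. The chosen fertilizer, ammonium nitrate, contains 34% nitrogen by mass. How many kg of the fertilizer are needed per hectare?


Rate = N_required / (N_content / 100)
     = 129 / (34 / 100)
     = 129 / 0.34
     = 379.41 kg/ha


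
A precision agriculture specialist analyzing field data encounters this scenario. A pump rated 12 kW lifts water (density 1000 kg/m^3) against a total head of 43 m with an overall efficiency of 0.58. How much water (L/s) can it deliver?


Q = (P * 1000 * eta) / (rho * g * H)
  = (12 * 1000 * 0.58) / (1000 * 9.81 * 43)
  = 6960 / 421830
  = 0.01650 m^3/s = 16.50 L/s


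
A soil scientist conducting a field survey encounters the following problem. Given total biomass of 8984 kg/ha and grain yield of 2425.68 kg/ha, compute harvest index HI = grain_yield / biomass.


HI = grain_yield / biomass
   = 2425.68 / 8984
   = 0.27


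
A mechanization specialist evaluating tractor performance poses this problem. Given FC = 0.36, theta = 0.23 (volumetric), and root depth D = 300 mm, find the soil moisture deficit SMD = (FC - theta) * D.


SMD = (FC - theta) * D
    = (0.36 - 0.23) * 300
    = 0.130 * 300
    = 39 mm


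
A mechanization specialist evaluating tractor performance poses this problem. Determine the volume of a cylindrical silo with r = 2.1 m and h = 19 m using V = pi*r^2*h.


V = pi * r^2 * h
  = pi * 2.1^2 * 19
  = pi * 4.41 * 19
  = 263.23 m^3


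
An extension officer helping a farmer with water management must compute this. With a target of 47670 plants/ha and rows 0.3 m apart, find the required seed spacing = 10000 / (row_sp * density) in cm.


spacing = 10000 / (row_sp * density)
        = 10000 / (0.3 * 47670)
        = 10000 / 14301
        = 0.69925 m = 69.93 cm


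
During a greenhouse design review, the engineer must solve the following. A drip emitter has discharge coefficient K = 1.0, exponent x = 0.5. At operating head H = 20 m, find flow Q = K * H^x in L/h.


Q = K * H^x
  = 1.0 * 20^0.5
  = 1.0 * 4.4721
  = 4.47 L/h
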